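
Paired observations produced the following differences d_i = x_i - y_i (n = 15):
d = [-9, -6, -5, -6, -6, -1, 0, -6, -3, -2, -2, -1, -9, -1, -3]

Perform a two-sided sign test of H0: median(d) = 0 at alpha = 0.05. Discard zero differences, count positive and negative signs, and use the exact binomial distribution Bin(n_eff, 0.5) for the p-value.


Step 1: Discard zero differences. Original n = 15; n_eff = number of nonzero differences = 14.
Nonzero differences (with sign): -9, -6, -5, -6, -6, -1, -6, -3, -2, -2, -1, -9, -1, -3
Step 2: Count signs: positive = 0, negative = 14.
Step 3: Under H0: P(positive) = 0.5, so the number of positives S ~ Bin(14, 0.5).
Step 4: Two-sided exact p-value = sum of Bin(14,0.5) probabilities at or below the observed probability = 0.000122.
Step 5: alpha = 0.05. reject H0.

n_eff = 14, pos = 0, neg = 14, p = 0.000122, reject H0.


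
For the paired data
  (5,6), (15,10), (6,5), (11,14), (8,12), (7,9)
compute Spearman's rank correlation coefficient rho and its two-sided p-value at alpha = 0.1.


Step 1: Rank x and y separately (midranks; no ties here).
rank(x): 5->1, 15->6, 6->2, 11->5, 8->4, 7->3
rank(y): 6->2, 10->4, 5->1, 14->6, 12->5, 9->3
Step 2: d_i = R_x(i) - R_y(i); compute d_i^2.
  (1-2)^2=1, (6-4)^2=4, (2-1)^2=1, (5-6)^2=1, (4-5)^2=1, (3-3)^2=0
sum(d^2) = 8.
Step 3: rho = 1 - 6*8 / (6*(6^2 - 1)) = 1 - 48/210 = 0.771429.
Step 4: Under H0, t = rho * sqrt((n-2)/(1-rho^2)) = 2.4247 ~ t(4).
Step 5: Two-sided p-value from the t-distribution with 4 df = 0.072397.
Step 6: alpha = 0.1. reject H0.

rho = 0.7714, p = 0.072397, reject H0 at alpha = 0.1.


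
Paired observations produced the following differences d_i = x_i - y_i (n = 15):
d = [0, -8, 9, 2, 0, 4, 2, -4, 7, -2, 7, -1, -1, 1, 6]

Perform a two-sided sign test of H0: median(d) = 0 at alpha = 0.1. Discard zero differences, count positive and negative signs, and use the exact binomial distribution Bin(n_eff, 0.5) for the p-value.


Step 1: Discard zero differences. Original n = 15; n_eff = number of nonzero differences = 13.
Nonzero differences (with sign): -8, +9, +2, +4, +2, -4, +7, -2, +7, -1, -1, +1, +6
Step 2: Count signs: positive = 8, negative = 5.
Step 3: Under H0: P(positive) = 0.5, so the number of positives S ~ Bin(13, 0.5).
Step 4: Two-sided exact p-value = sum of Bin(13,0.5) probabilities at or below the observed probability = 0.581055.
Step 5: alpha = 0.1. fail to reject H0.

n_eff = 13, pos = 8, neg = 5, p = 0.581055, fail to reject H0.


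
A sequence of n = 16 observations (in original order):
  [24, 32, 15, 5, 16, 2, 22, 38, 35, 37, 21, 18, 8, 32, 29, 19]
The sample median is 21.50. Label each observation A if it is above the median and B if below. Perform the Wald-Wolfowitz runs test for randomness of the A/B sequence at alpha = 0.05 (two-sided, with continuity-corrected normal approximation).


Step 1: Compute median = 21.50; label A = above, B = below.
Labels in order: AABBBBAAAABBBAAB  (n_A = 8, n_B = 8)
Step 2: Count runs R = 6.
Step 3: Under H0 (random ordering), E[R] = 2*n_A*n_B/(n_A+n_B) + 1 = 2*8*8/16 + 1 = 9.0000.
        Var[R] = 2*n_A*n_B*(2*n_A*n_B - n_A - n_B) / ((n_A+n_B)^2 * (n_A+n_B-1)) = 14336/3840 = 3.7333.
        SD[R] = 1.9322.
Step 4: Continuity-corrected z = (R + 0.5 - E[R]) / SD[R] = (6 + 0.5 - 9.0000) / 1.9322 = -1.2939.
Step 5: Two-sided p-value via normal approximation = 2*(1 - Phi(|z|)) = 0.195709.
Step 6: alpha = 0.05. fail to reject H0.

R = 6, z = -1.2939, p = 0.195709, fail to reject H0.


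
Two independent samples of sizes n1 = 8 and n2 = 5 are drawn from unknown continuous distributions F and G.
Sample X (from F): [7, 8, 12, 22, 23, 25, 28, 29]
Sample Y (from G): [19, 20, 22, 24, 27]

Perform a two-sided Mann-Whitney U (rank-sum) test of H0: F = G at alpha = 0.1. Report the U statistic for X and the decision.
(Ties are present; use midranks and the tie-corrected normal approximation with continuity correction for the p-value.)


Step 1: Combine and sort all 13 observations; assign midranks.
sorted (value, group): (7,X), (8,X), (12,X), (19,Y), (20,Y), (22,X), (22,Y), (23,X), (24,Y), (25,X), (27,Y), (28,X), (29,X)
ranks: 7->1, 8->2, 12->3, 19->4, 20->5, 22->6.5, 22->6.5, 23->8, 24->9, 25->10, 27->11, 28->12, 29->13
Step 2: Rank sum for X: R1 = 1 + 2 + 3 + 6.5 + 8 + 10 + 12 + 13 = 55.5.
Step 3: U_X = R1 - n1(n1+1)/2 = 55.5 - 8*9/2 = 55.5 - 36 = 19.5.
       U_Y = n1*n2 - U_X = 40 - 19.5 = 20.5.
Step 4: Ties are present, so use the tie-corrected normal approximation (with continuity correction) for the p-value.
Step 5: p-value = 1.000000; compare to alpha = 0.1. fail to reject H0.

U_X = 19.5, p = 1.000000, fail to reject H0 at alpha = 0.1.


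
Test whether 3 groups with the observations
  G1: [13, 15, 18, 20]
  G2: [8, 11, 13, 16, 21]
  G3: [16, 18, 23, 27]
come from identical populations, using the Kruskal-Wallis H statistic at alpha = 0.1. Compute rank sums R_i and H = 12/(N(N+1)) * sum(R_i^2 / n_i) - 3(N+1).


Step 1: Combine all N = 13 observations and assign midranks.
sorted (value, group, rank): (8,G2,1), (11,G2,2), (13,G1,3.5), (13,G2,3.5), (15,G1,5), (16,G2,6.5), (16,G3,6.5), (18,G1,8.5), (18,G3,8.5), (20,G1,10), (21,G2,11), (23,G3,12), (27,G3,13)
Step 2: Sum ranks within each group.
R_1 = 27 (n_1 = 4)
R_2 = 24 (n_2 = 5)
R_3 = 40 (n_3 = 4)
Step 3: H = 12/(N(N+1)) * sum(R_i^2/n_i) - 3(N+1)
     = 12/(13*14) * (27^2/4 + 24^2/5 + 40^2/4) - 3*14
     = 0.065934 * 697.45 - 42
     = 3.985714.
Step 4: Ties present; correction factor C = 1 - 18/(13^3 - 13) = 0.991758. Corrected H = 3.985714 / 0.991758 = 4.018837.
Step 5: Under H0, H ~ chi^2(2); p-value = 0.134067.
Step 6: alpha = 0.1. fail to reject H0.

H = 4.0188, df = 2, p = 0.134067, fail to reject H0.


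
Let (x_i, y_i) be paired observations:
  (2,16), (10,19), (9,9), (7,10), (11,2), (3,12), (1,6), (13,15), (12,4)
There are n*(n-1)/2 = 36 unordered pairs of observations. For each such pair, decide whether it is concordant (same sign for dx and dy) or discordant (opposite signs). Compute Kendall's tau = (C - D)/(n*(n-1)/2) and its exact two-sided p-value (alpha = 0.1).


Step 1: Enumerate the 36 unordered pairs (i,j) with i<j and classify each by sign(x_j-x_i) * sign(y_j-y_i).
  (1,2):dx=+8,dy=+3->C; (1,3):dx=+7,dy=-7->D; (1,4):dx=+5,dy=-6->D; (1,5):dx=+9,dy=-14->D
  (1,6):dx=+1,dy=-4->D; (1,7):dx=-1,dy=-10->C; (1,8):dx=+11,dy=-1->D; (1,9):dx=+10,dy=-12->D
  (2,3):dx=-1,dy=-10->C; (2,4):dx=-3,dy=-9->C; (2,5):dx=+1,dy=-17->D; (2,6):dx=-7,dy=-7->C
  (2,7):dx=-9,dy=-13->C; (2,8):dx=+3,dy=-4->D; (2,9):dx=+2,dy=-15->D; (3,4):dx=-2,dy=+1->D
  (3,5):dx=+2,dy=-7->D; (3,6):dx=-6,dy=+3->D; (3,7):dx=-8,dy=-3->C; (3,8):dx=+4,dy=+6->C
  (3,9):dx=+3,dy=-5->D; (4,5):dx=+4,dy=-8->D; (4,6):dx=-4,dy=+2->D; (4,7):dx=-6,dy=-4->C
  (4,8):dx=+6,dy=+5->C; (4,9):dx=+5,dy=-6->D; (5,6):dx=-8,dy=+10->D; (5,7):dx=-10,dy=+4->D
  (5,8):dx=+2,dy=+13->C; (5,9):dx=+1,dy=+2->C; (6,7):dx=-2,dy=-6->C; (6,8):dx=+10,dy=+3->C
  (6,9):dx=+9,dy=-8->D; (7,8):dx=+12,dy=+9->C; (7,9):dx=+11,dy=-2->D; (8,9):dx=-1,dy=-11->C
Step 2: C = 16, D = 20, total pairs = 36.
Step 3: tau = (C - D)/(n(n-1)/2) = (16 - 20)/36 = -0.111111.
Step 4: Exact two-sided p-value (enumerate n! = 362880 permutations of y under H0): p = 0.761414.
Step 5: alpha = 0.1. fail to reject H0.

tau_b = -0.1111 (C=16, D=20), p = 0.761414, fail to reject H0.


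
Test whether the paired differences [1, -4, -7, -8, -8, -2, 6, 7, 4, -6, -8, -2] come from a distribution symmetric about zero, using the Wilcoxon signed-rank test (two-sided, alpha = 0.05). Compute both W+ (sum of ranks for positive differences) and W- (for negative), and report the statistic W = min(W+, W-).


Step 1: Drop any zero differences (none here) and take |d_i|.
|d| = [1, 4, 7, 8, 8, 2, 6, 7, 4, 6, 8, 2]
Step 2: Midrank |d_i| (ties get averaged ranks).
ranks: |1|->1, |4|->4.5, |7|->8.5, |8|->11, |8|->11, |2|->2.5, |6|->6.5, |7|->8.5, |4|->4.5, |6|->6.5, |8|->11, |2|->2.5
Step 3: Attach original signs; sum ranks with positive sign and with negative sign.
W+ = 1 + 6.5 + 8.5 + 4.5 = 20.5
W- = 4.5 + 8.5 + 11 + 11 + 2.5 + 6.5 + 11 + 2.5 = 57.5
(Check: W+ + W- = 78 should equal n(n+1)/2 = 78.)
Step 4: Test statistic W = min(W+, W-) = 20.5.
Step 5: Ties in |d|, so use the tie-corrected normal approximation.
        E[W] = n(n+1)/4 = 12*13/4 = 39.
        Tie groups: |d|=2 (t=2), |d|=4 (t=2), |d|=6 (t=2), |d|=7 (t=2), |d|=8 (t=3); sum(t^3 - t) = 48.
        Var[W] = n(n+1)(2n+1)/24 - sum(t^3-t)/48 = 3900/24 - 48/48 = 161.5.
        z = (W - E[W]) / sqrt(Var[W]) = (20.5 - 39) / 12.7083 = -1.4557.
        Two-sided p = 2*Phi(z) = 0.145463.
Step 6: alpha = 0.05. fail to reject H0.

W+ = 20.5, W- = 57.5, W = min = 20.5, p = 0.145463, fail to reject H0.


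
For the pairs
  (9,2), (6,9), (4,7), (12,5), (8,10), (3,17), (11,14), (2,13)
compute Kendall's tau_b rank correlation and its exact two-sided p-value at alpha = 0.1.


Step 1: Enumerate the 28 unordered pairs (i,j) with i<j and classify each by sign(x_j-x_i) * sign(y_j-y_i).
  (1,2):dx=-3,dy=+7->D; (1,3):dx=-5,dy=+5->D; (1,4):dx=+3,dy=+3->C; (1,5):dx=-1,dy=+8->D
  (1,6):dx=-6,dy=+15->D; (1,7):dx=+2,dy=+12->C; (1,8):dx=-7,dy=+11->D; (2,3):dx=-2,dy=-2->C
  (2,4):dx=+6,dy=-4->D; (2,5):dx=+2,dy=+1->C; (2,6):dx=-3,dy=+8->D; (2,7):dx=+5,dy=+5->C
  (2,8):dx=-4,dy=+4->D; (3,4):dx=+8,dy=-2->D; (3,5):dx=+4,dy=+3->C; (3,6):dx=-1,dy=+10->D
  (3,7):dx=+7,dy=+7->C; (3,8):dx=-2,dy=+6->D; (4,5):dx=-4,dy=+5->D; (4,6):dx=-9,dy=+12->D
  (4,7):dx=-1,dy=+9->D; (4,8):dx=-10,dy=+8->D; (5,6):dx=-5,dy=+7->D; (5,7):dx=+3,dy=+4->C
  (5,8):dx=-6,dy=+3->D; (6,7):dx=+8,dy=-3->D; (6,8):dx=-1,dy=-4->C; (7,8):dx=-9,dy=-1->C
Step 2: C = 10, D = 18, total pairs = 28.
Step 3: tau = (C - D)/(n(n-1)/2) = (10 - 18)/28 = -0.285714.
Step 4: Exact two-sided p-value (enumerate n! = 40320 permutations of y under H0): p = 0.398760.
Step 5: alpha = 0.1. fail to reject H0.

tau_b = -0.2857 (C=10, D=18), p = 0.398760, fail to reject H0.


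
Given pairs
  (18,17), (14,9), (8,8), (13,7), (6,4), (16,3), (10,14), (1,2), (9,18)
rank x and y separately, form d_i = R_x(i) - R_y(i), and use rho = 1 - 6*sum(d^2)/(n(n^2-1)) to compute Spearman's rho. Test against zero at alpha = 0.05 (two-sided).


Step 1: Rank x and y separately (midranks; no ties here).
rank(x): 18->9, 14->7, 8->3, 13->6, 6->2, 16->8, 10->5, 1->1, 9->4
rank(y): 17->8, 9->6, 8->5, 7->4, 4->3, 3->2, 14->7, 2->1, 18->9
Step 2: d_i = R_x(i) - R_y(i); compute d_i^2.
  (9-8)^2=1, (7-6)^2=1, (3-5)^2=4, (6-4)^2=4, (2-3)^2=1, (8-2)^2=36, (5-7)^2=4, (1-1)^2=0, (4-9)^2=25
sum(d^2) = 76.
Step 3: rho = 1 - 6*76 / (9*(9^2 - 1)) = 1 - 456/720 = 0.366667.
Step 4: Under H0, t = rho * sqrt((n-2)/(1-rho^2)) = 1.0427 ~ t(7).
Step 5: Two-sided p-value from the t-distribution with 7 df = 0.331740.
Step 6: alpha = 0.05. fail to reject H0.

rho = 0.3667, p = 0.331740, fail to reject H0 at alpha = 0.05.


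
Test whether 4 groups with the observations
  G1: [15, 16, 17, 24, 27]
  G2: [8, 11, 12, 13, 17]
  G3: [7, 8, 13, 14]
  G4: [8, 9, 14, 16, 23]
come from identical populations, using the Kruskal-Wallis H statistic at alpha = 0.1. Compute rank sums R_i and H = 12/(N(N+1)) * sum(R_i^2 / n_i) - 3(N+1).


Step 1: Combine all N = 19 observations and assign midranks.
sorted (value, group, rank): (7,G3,1), (8,G2,3), (8,G3,3), (8,G4,3), (9,G4,5), (11,G2,6), (12,G2,7), (13,G2,8.5), (13,G3,8.5), (14,G3,10.5), (14,G4,10.5), (15,G1,12), (16,G1,13.5), (16,G4,13.5), (17,G1,15.5), (17,G2,15.5), (23,G4,17), (24,G1,18), (27,G1,19)
Step 2: Sum ranks within each group.
R_1 = 78 (n_1 = 5)
R_2 = 40 (n_2 = 5)
R_3 = 23 (n_3 = 4)
R_4 = 49 (n_4 = 5)
Step 3: H = 12/(N(N+1)) * sum(R_i^2/n_i) - 3(N+1)
     = 12/(19*20) * (78^2/5 + 40^2/5 + 23^2/4 + 49^2/5) - 3*20
     = 0.031579 * 2149.25 - 60
     = 7.871053.
Step 4: Ties present; correction factor C = 1 - 48/(19^3 - 19) = 0.992982. Corrected H = 7.871053 / 0.992982 = 7.926678.
Step 5: Under H0, H ~ chi^2(3); p-value = 0.047552.
Step 6: alpha = 0.1. reject H0.

H = 7.9267, df = 3, p = 0.047552, reject H0.


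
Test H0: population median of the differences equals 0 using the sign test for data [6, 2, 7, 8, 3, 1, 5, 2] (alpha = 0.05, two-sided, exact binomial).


Step 1: Discard zero differences. Original n = 8; n_eff = number of nonzero differences = 8.
Nonzero differences (with sign): +6, +2, +7, +8, +3, +1, +5, +2
Step 2: Count signs: positive = 8, negative = 0.
Step 3: Under H0: P(positive) = 0.5, so the number of positives S ~ Bin(8, 0.5).
Step 4: Two-sided exact p-value = sum of Bin(8,0.5) probabilities at or below the observed probability = 0.007812.
Step 5: alpha = 0.05. reject H0.

n_eff = 8, pos = 8, neg = 0, p = 0.007812, reject H0.


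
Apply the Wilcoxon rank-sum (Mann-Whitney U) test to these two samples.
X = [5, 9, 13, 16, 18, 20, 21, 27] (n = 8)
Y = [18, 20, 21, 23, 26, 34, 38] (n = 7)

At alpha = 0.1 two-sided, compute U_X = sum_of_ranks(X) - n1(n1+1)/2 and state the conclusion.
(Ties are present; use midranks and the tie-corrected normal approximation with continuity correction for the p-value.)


Step 1: Combine and sort all 15 observations; assign midranks.
sorted (value, group): (5,X), (9,X), (13,X), (16,X), (18,X), (18,Y), (20,X), (20,Y), (21,X), (21,Y), (23,Y), (26,Y), (27,X), (34,Y), (38,Y)
ranks: 5->1, 9->2, 13->3, 16->4, 18->5.5, 18->5.5, 20->7.5, 20->7.5, 21->9.5, 21->9.5, 23->11, 26->12, 27->13, 34->14, 38->15
Step 2: Rank sum for X: R1 = 1 + 2 + 3 + 4 + 5.5 + 7.5 + 9.5 + 13 = 45.5.
Step 3: U_X = R1 - n1(n1+1)/2 = 45.5 - 8*9/2 = 45.5 - 36 = 9.5.
       U_Y = n1*n2 - U_X = 56 - 9.5 = 46.5.
Step 4: Ties are present, so use the tie-corrected normal approximation (with continuity correction) for the p-value.
Step 5: p-value = 0.036735; compare to alpha = 0.1. reject H0.

U_X = 9.5, p = 0.036735, reject H0 at alpha = 0.1.


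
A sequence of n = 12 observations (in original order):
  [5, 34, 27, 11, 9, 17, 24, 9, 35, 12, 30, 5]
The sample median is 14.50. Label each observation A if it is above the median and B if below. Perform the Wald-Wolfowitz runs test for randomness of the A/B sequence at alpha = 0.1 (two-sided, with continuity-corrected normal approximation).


Step 1: Compute median = 14.50; label A = above, B = below.
Labels in order: BAABBAABABAB  (n_A = 6, n_B = 6)
Step 2: Count runs R = 9.
Step 3: Under H0 (random ordering), E[R] = 2*n_A*n_B/(n_A+n_B) + 1 = 2*6*6/12 + 1 = 7.0000.
        Var[R] = 2*n_A*n_B*(2*n_A*n_B - n_A - n_B) / ((n_A+n_B)^2 * (n_A+n_B-1)) = 4320/1584 = 2.7273.
        SD[R] = 1.6514.
Step 4: Continuity-corrected z = (R - 0.5 - E[R]) / SD[R] = (9 - 0.5 - 7.0000) / 1.6514 = 0.9083.
Step 5: Two-sided p-value via normal approximation = 2*(1 - Phi(|z|)) = 0.363722.
Step 6: alpha = 0.1. fail to reject H0.

R = 9, z = 0.9083, p = 0.363722, fail to reject H0.


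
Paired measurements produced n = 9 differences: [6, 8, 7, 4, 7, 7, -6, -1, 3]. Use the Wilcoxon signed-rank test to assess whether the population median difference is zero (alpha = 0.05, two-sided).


Step 1: Drop any zero differences (none here) and take |d_i|.
|d| = [6, 8, 7, 4, 7, 7, 6, 1, 3]
Step 2: Midrank |d_i| (ties get averaged ranks).
ranks: |6|->4.5, |8|->9, |7|->7, |4|->3, |7|->7, |7|->7, |6|->4.5, |1|->1, |3|->2
Step 3: Attach original signs; sum ranks with positive sign and with negative sign.
W+ = 4.5 + 9 + 7 + 3 + 7 + 7 + 2 = 39.5
W- = 4.5 + 1 = 5.5
(Check: W+ + W- = 45 should equal n(n+1)/2 = 45.)
Step 4: Test statistic W = min(W+, W-) = 5.5.
Step 5: Ties in |d|, so use the tie-corrected normal approximation.
        E[W] = n(n+1)/4 = 9*10/4 = 22.5.
        Tie groups: |d|=6 (t=2), |d|=7 (t=3); sum(t^3 - t) = 30.
        Var[W] = n(n+1)(2n+1)/24 - sum(t^3-t)/48 = 1710/24 - 30/48 = 70.625.
        z = (W - E[W]) / sqrt(Var[W]) = (5.5 - 22.5) / 8.4039 = -2.0229.
        Two-sided p = 2*Phi(z) = 0.043086.
Step 6: alpha = 0.05. reject H0.

W+ = 39.5, W- = 5.5, W = min = 5.5, p = 0.043086, reject H0.


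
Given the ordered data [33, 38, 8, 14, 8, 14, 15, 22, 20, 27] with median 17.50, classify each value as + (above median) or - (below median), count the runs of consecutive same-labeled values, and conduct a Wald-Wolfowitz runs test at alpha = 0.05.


Step 1: Compute median = 17.50; label A = above, B = below.
Labels in order: AABBBBBAAA  (n_A = 5, n_B = 5)
Step 2: Count runs R = 3.
Step 3: Under H0 (random ordering), E[R] = 2*n_A*n_B/(n_A+n_B) + 1 = 2*5*5/10 + 1 = 6.0000.
        Var[R] = 2*n_A*n_B*(2*n_A*n_B - n_A - n_B) / ((n_A+n_B)^2 * (n_A+n_B-1)) = 2000/900 = 2.2222.
        SD[R] = 1.4907.
Step 4: Continuity-corrected z = (R + 0.5 - E[R]) / SD[R] = (3 + 0.5 - 6.0000) / 1.4907 = -1.6771.
Step 5: Two-sided p-value via normal approximation = 2*(1 - Phi(|z|)) = 0.093533.
Step 6: alpha = 0.05. fail to reject H0.

R = 3, z = -1.6771, p = 0.093533, fail to reject H0.


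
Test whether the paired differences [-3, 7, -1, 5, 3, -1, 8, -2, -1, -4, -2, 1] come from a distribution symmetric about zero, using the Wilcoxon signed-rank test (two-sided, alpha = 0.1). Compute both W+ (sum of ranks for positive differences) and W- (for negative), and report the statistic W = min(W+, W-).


Step 1: Drop any zero differences (none here) and take |d_i|.
|d| = [3, 7, 1, 5, 3, 1, 8, 2, 1, 4, 2, 1]
Step 2: Midrank |d_i| (ties get averaged ranks).
ranks: |3|->7.5, |7|->11, |1|->2.5, |5|->10, |3|->7.5, |1|->2.5, |8|->12, |2|->5.5, |1|->2.5, |4|->9, |2|->5.5, |1|->2.5
Step 3: Attach original signs; sum ranks with positive sign and with negative sign.
W+ = 11 + 10 + 7.5 + 12 + 2.5 = 43
W- = 7.5 + 2.5 + 2.5 + 5.5 + 2.5 + 9 + 5.5 = 35
(Check: W+ + W- = 78 should equal n(n+1)/2 = 78.)
Step 4: Test statistic W = min(W+, W-) = 35.
Step 5: Ties in |d|, so use the tie-corrected normal approximation.
        E[W] = n(n+1)/4 = 12*13/4 = 39.
        Tie groups: |d|=1 (t=4), |d|=2 (t=2), |d|=3 (t=2); sum(t^3 - t) = 72.
        Var[W] = n(n+1)(2n+1)/24 - sum(t^3-t)/48 = 3900/24 - 72/48 = 161.
        z = (W - E[W]) / sqrt(Var[W]) = (35 - 39) / 12.6886 = -0.3152.
        Two-sided p = 2*Phi(z) = 0.752576.
Step 6: alpha = 0.1. fail to reject H0.

W+ = 43, W- = 35, W = min = 35, p = 0.752576, fail to reject H0.


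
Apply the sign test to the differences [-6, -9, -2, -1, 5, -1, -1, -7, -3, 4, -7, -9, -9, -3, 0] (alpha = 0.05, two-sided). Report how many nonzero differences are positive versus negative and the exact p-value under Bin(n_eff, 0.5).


Step 1: Discard zero differences. Original n = 15; n_eff = number of nonzero differences = 14.
Nonzero differences (with sign): -6, -9, -2, -1, +5, -1, -1, -7, -3, +4, -7, -9, -9, -3
Step 2: Count signs: positive = 2, negative = 12.
Step 3: Under H0: P(positive) = 0.5, so the number of positives S ~ Bin(14, 0.5).
Step 4: Two-sided exact p-value = sum of Bin(14,0.5) probabilities at or below the observed probability = 0.012939.
Step 5: alpha = 0.05. reject H0.

n_eff = 14, pos = 2, neg = 12, p = 0.012939, reject H0.


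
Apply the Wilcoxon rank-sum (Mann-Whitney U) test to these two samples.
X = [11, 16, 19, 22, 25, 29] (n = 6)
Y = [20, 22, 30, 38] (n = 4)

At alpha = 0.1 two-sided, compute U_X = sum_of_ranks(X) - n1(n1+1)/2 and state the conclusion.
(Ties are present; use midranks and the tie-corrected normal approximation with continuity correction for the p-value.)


Step 1: Combine and sort all 10 observations; assign midranks.
sorted (value, group): (11,X), (16,X), (19,X), (20,Y), (22,X), (22,Y), (25,X), (29,X), (30,Y), (38,Y)
ranks: 11->1, 16->2, 19->3, 20->4, 22->5.5, 22->5.5, 25->7, 29->8, 30->9, 38->10
Step 2: Rank sum for X: R1 = 1 + 2 + 3 + 5.5 + 7 + 8 = 26.5.
Step 3: U_X = R1 - n1(n1+1)/2 = 26.5 - 6*7/2 = 26.5 - 21 = 5.5.
       U_Y = n1*n2 - U_X = 24 - 5.5 = 18.5.
Step 4: Ties are present, so use the tie-corrected normal approximation (with continuity correction) for the p-value.
Step 5: p-value = 0.199458; compare to alpha = 0.1. fail to reject H0.

U_X = 5.5, p = 0.199458, fail to reject H0 at alpha = 0.1.


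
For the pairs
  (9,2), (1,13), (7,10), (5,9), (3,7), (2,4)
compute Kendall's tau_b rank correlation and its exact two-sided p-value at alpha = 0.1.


Step 1: Enumerate the 15 unordered pairs (i,j) with i<j and classify each by sign(x_j-x_i) * sign(y_j-y_i).
  (1,2):dx=-8,dy=+11->D; (1,3):dx=-2,dy=+8->D; (1,4):dx=-4,dy=+7->D; (1,5):dx=-6,dy=+5->D
  (1,6):dx=-7,dy=+2->D; (2,3):dx=+6,dy=-3->D; (2,4):dx=+4,dy=-4->D; (2,5):dx=+2,dy=-6->D
  (2,6):dx=+1,dy=-9->D; (3,4):dx=-2,dy=-1->C; (3,5):dx=-4,dy=-3->C; (3,6):dx=-5,dy=-6->C
  (4,5):dx=-2,dy=-2->C; (4,6):dx=-3,dy=-5->C; (5,6):dx=-1,dy=-3->C
Step 2: C = 6, D = 9, total pairs = 15.
Step 3: tau = (C - D)/(n(n-1)/2) = (6 - 9)/15 = -0.200000.
Step 4: Exact two-sided p-value (enumerate n! = 720 permutations of y under H0): p = 0.719444.
Step 5: alpha = 0.1. fail to reject H0.

tau_b = -0.2000 (C=6, D=9), p = 0.719444, fail to reject H0.


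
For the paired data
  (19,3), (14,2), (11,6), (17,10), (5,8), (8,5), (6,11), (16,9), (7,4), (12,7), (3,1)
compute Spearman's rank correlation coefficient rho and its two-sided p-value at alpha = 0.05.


Step 1: Rank x and y separately (midranks; no ties here).
rank(x): 19->11, 14->8, 11->6, 17->10, 5->2, 8->5, 6->3, 16->9, 7->4, 12->7, 3->1
rank(y): 3->3, 2->2, 6->6, 10->10, 8->8, 5->5, 11->11, 9->9, 4->4, 7->7, 1->1
Step 2: d_i = R_x(i) - R_y(i); compute d_i^2.
  (11-3)^2=64, (8-2)^2=36, (6-6)^2=0, (10-10)^2=0, (2-8)^2=36, (5-5)^2=0, (3-11)^2=64, (9-9)^2=0, (4-4)^2=0, (7-7)^2=0, (1-1)^2=0
sum(d^2) = 200.
Step 3: rho = 1 - 6*200 / (11*(11^2 - 1)) = 1 - 1200/1320 = 0.090909.
Step 4: Under H0, t = rho * sqrt((n-2)/(1-rho^2)) = 0.2739 ~ t(9).
Step 5: Two-sided p-value from the t-distribution with 9 df = 0.790373.
Step 6: alpha = 0.05. fail to reject H0.

rho = 0.0909, p = 0.790373, fail to reject H0 at alpha = 0.05.


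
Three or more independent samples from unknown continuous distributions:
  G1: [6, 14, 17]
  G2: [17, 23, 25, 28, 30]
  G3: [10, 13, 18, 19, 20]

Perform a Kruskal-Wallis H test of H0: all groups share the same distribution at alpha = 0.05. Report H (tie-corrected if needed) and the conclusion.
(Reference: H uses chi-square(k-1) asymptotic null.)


Step 1: Combine all N = 13 observations and assign midranks.
sorted (value, group, rank): (6,G1,1), (10,G3,2), (13,G3,3), (14,G1,4), (17,G1,5.5), (17,G2,5.5), (18,G3,7), (19,G3,8), (20,G3,9), (23,G2,10), (25,G2,11), (28,G2,12), (30,G2,13)
Step 2: Sum ranks within each group.
R_1 = 10.5 (n_1 = 3)
R_2 = 51.5 (n_2 = 5)
R_3 = 29 (n_3 = 5)
Step 3: H = 12/(N(N+1)) * sum(R_i^2/n_i) - 3(N+1)
     = 12/(13*14) * (10.5^2/3 + 51.5^2/5 + 29^2/5) - 3*14
     = 0.065934 * 735.4 - 42
     = 6.487912.
Step 4: Ties present; correction factor C = 1 - 6/(13^3 - 13) = 0.997253. Corrected H = 6.487912 / 0.997253 = 6.505785.
Step 5: Under H0, H ~ chi^2(2); p-value = 0.038662.
Step 6: alpha = 0.05. reject H0.

H = 6.5058, df = 2, p = 0.038662, reject H0.


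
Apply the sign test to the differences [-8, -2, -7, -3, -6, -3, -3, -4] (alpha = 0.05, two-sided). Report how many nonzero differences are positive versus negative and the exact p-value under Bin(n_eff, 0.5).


Step 1: Discard zero differences. Original n = 8; n_eff = number of nonzero differences = 8.
Nonzero differences (with sign): -8, -2, -7, -3, -6, -3, -3, -4
Step 2: Count signs: positive = 0, negative = 8.
Step 3: Under H0: P(positive) = 0.5, so the number of positives S ~ Bin(8, 0.5).
Step 4: Two-sided exact p-value = sum of Bin(8,0.5) probabilities at or below the observed probability = 0.007812.
Step 5: alpha = 0.05. reject H0.

n_eff = 8, pos = 0, neg = 8, p = 0.007812, reject H0.


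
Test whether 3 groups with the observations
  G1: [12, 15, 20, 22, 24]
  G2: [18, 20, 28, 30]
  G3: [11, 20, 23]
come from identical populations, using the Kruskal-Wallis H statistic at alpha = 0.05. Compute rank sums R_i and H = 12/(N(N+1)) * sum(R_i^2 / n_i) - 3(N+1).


Step 1: Combine all N = 12 observations and assign midranks.
sorted (value, group, rank): (11,G3,1), (12,G1,2), (15,G1,3), (18,G2,4), (20,G1,6), (20,G2,6), (20,G3,6), (22,G1,8), (23,G3,9), (24,G1,10), (28,G2,11), (30,G2,12)
Step 2: Sum ranks within each group.
R_1 = 29 (n_1 = 5)
R_2 = 33 (n_2 = 4)
R_3 = 16 (n_3 = 3)
Step 3: H = 12/(N(N+1)) * sum(R_i^2/n_i) - 3(N+1)
     = 12/(12*13) * (29^2/5 + 33^2/4 + 16^2/3) - 3*13
     = 0.076923 * 525.783 - 39
     = 1.444872.
Step 4: Ties present; correction factor C = 1 - 24/(12^3 - 12) = 0.986014. Corrected H = 1.444872 / 0.986014 = 1.465366.
Step 5: Under H0, H ~ chi^2(2); p-value = 0.480618.
Step 6: alpha = 0.05. fail to reject H0.

H = 1.4654, df = 2, p = 0.480618, fail to reject H0.


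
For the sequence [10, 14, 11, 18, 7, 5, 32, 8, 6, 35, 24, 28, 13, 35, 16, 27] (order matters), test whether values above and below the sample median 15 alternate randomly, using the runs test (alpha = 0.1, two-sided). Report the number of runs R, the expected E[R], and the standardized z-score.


Step 1: Compute median = 15; label A = above, B = below.
Labels in order: BBBABBABBAAABAAA  (n_A = 8, n_B = 8)
Step 2: Count runs R = 8.
Step 3: Under H0 (random ordering), E[R] = 2*n_A*n_B/(n_A+n_B) + 1 = 2*8*8/16 + 1 = 9.0000.
        Var[R] = 2*n_A*n_B*(2*n_A*n_B - n_A - n_B) / ((n_A+n_B)^2 * (n_A+n_B-1)) = 14336/3840 = 3.7333.
        SD[R] = 1.9322.
Step 4: Continuity-corrected z = (R + 0.5 - E[R]) / SD[R] = (8 + 0.5 - 9.0000) / 1.9322 = -0.2588.
Step 5: Two-sided p-value via normal approximation = 2*(1 - Phi(|z|)) = 0.795809.
Step 6: alpha = 0.1. fail to reject H0.

R = 8, z = -0.2588, p = 0.795809, fail to reject H0.


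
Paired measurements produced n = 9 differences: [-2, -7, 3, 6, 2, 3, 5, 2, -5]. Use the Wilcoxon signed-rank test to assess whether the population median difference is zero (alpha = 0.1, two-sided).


Step 1: Drop any zero differences (none here) and take |d_i|.
|d| = [2, 7, 3, 6, 2, 3, 5, 2, 5]
Step 2: Midrank |d_i| (ties get averaged ranks).
ranks: |2|->2, |7|->9, |3|->4.5, |6|->8, |2|->2, |3|->4.5, |5|->6.5, |2|->2, |5|->6.5
Step 3: Attach original signs; sum ranks with positive sign and with negative sign.
W+ = 4.5 + 8 + 2 + 4.5 + 6.5 + 2 = 27.5
W- = 2 + 9 + 6.5 = 17.5
(Check: W+ + W- = 45 should equal n(n+1)/2 = 45.)
Step 4: Test statistic W = min(W+, W-) = 17.5.
Step 5: Ties in |d|, so use the tie-corrected normal approximation.
        E[W] = n(n+1)/4 = 9*10/4 = 22.5.
        Tie groups: |d|=2 (t=3), |d|=3 (t=2), |d|=5 (t=2); sum(t^3 - t) = 36.
        Var[W] = n(n+1)(2n+1)/24 - sum(t^3-t)/48 = 1710/24 - 36/48 = 70.5.
        z = (W - E[W]) / sqrt(Var[W]) = (17.5 - 22.5) / 8.3964 = -0.5955.
        Two-sided p = 2*Phi(z) = 0.551515.
Step 6: alpha = 0.1. fail to reject H0.

W+ = 27.5, W- = 17.5, W = min = 17.5, p = 0.551515, fail to reject H0.


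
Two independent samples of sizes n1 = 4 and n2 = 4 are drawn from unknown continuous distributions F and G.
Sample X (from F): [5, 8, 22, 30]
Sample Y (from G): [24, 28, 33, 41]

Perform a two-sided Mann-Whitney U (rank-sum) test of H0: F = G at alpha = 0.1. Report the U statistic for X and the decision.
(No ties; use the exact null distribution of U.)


Step 1: Combine and sort all 8 observations; assign midranks.
sorted (value, group): (5,X), (8,X), (22,X), (24,Y), (28,Y), (30,X), (33,Y), (41,Y)
ranks: 5->1, 8->2, 22->3, 24->4, 28->5, 30->6, 33->7, 41->8
Step 2: Rank sum for X: R1 = 1 + 2 + 3 + 6 = 12.
Step 3: U_X = R1 - n1(n1+1)/2 = 12 - 4*5/2 = 12 - 10 = 2.
       U_Y = n1*n2 - U_X = 16 - 2 = 14.
Step 4: No ties, so the exact null distribution of U (based on enumerating the C(8,4) = 70 equally likely rank assignments) gives the two-sided p-value.
Step 5: p-value = 0.114286; compare to alpha = 0.1. fail to reject H0.

U_X = 2, p = 0.114286, fail to reject H0 at alpha = 0.1.


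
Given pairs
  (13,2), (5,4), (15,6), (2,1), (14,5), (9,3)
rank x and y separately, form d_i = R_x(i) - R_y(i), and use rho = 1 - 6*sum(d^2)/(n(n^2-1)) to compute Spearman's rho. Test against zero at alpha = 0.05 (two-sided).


Step 1: Rank x and y separately (midranks; no ties here).
rank(x): 13->4, 5->2, 15->6, 2->1, 14->5, 9->3
rank(y): 2->2, 4->4, 6->6, 1->1, 5->5, 3->3
Step 2: d_i = R_x(i) - R_y(i); compute d_i^2.
  (4-2)^2=4, (2-4)^2=4, (6-6)^2=0, (1-1)^2=0, (5-5)^2=0, (3-3)^2=0
sum(d^2) = 8.
Step 3: rho = 1 - 6*8 / (6*(6^2 - 1)) = 1 - 48/210 = 0.771429.
Step 4: Under H0, t = rho * sqrt((n-2)/(1-rho^2)) = 2.4247 ~ t(4).
Step 5: Two-sided p-value from the t-distribution with 4 df = 0.072397.
Step 6: alpha = 0.05. fail to reject H0.

rho = 0.7714, p = 0.072397, fail to reject H0 at alpha = 0.05.


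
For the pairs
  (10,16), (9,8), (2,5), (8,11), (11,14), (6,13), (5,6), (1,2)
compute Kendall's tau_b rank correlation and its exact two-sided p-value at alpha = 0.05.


Step 1: Enumerate the 28 unordered pairs (i,j) with i<j and classify each by sign(x_j-x_i) * sign(y_j-y_i).
  (1,2):dx=-1,dy=-8->C; (1,3):dx=-8,dy=-11->C; (1,4):dx=-2,dy=-5->C; (1,5):dx=+1,dy=-2->D
  (1,6):dx=-4,dy=-3->C; (1,7):dx=-5,dy=-10->C; (1,8):dx=-9,dy=-14->C; (2,3):dx=-7,dy=-3->C
  (2,4):dx=-1,dy=+3->D; (2,5):dx=+2,dy=+6->C; (2,6):dx=-3,dy=+5->D; (2,7):dx=-4,dy=-2->C
  (2,8):dx=-8,dy=-6->C; (3,4):dx=+6,dy=+6->C; (3,5):dx=+9,dy=+9->C; (3,6):dx=+4,dy=+8->C
  (3,7):dx=+3,dy=+1->C; (3,8):dx=-1,dy=-3->C; (4,5):dx=+3,dy=+3->C; (4,6):dx=-2,dy=+2->D
  (4,7):dx=-3,dy=-5->C; (4,8):dx=-7,dy=-9->C; (5,6):dx=-5,dy=-1->C; (5,7):dx=-6,dy=-8->C
  (5,8):dx=-10,dy=-12->C; (6,7):dx=-1,dy=-7->C; (6,8):dx=-5,dy=-11->C; (7,8):dx=-4,dy=-4->C
Step 2: C = 24, D = 4, total pairs = 28.
Step 3: tau = (C - D)/(n(n-1)/2) = (24 - 4)/28 = 0.714286.
Step 4: Exact two-sided p-value (enumerate n! = 40320 permutations of y under H0): p = 0.014137.
Step 5: alpha = 0.05. reject H0.

tau_b = 0.7143 (C=24, D=4), p = 0.014137, reject H0.


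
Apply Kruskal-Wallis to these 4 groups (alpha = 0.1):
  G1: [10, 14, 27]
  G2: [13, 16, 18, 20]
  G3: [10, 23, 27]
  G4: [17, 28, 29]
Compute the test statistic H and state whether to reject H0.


Step 1: Combine all N = 13 observations and assign midranks.
sorted (value, group, rank): (10,G1,1.5), (10,G3,1.5), (13,G2,3), (14,G1,4), (16,G2,5), (17,G4,6), (18,G2,7), (20,G2,8), (23,G3,9), (27,G1,10.5), (27,G3,10.5), (28,G4,12), (29,G4,13)
Step 2: Sum ranks within each group.
R_1 = 16 (n_1 = 3)
R_2 = 23 (n_2 = 4)
R_3 = 21 (n_3 = 3)
R_4 = 31 (n_4 = 3)
Step 3: H = 12/(N(N+1)) * sum(R_i^2/n_i) - 3(N+1)
     = 12/(13*14) * (16^2/3 + 23^2/4 + 21^2/3 + 31^2/3) - 3*14
     = 0.065934 * 684.917 - 42
     = 3.159341.
Step 4: Ties present; correction factor C = 1 - 12/(13^3 - 13) = 0.994505. Corrected H = 3.159341 / 0.994505 = 3.176796.
Step 5: Under H0, H ~ chi^2(3); p-value = 0.365162.
Step 6: alpha = 0.1. fail to reject H0.

H = 3.1768, df = 3, p = 0.365162, fail to reject H0.


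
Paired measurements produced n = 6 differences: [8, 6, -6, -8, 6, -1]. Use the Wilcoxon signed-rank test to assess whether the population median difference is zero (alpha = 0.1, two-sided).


Step 1: Drop any zero differences (none here) and take |d_i|.
|d| = [8, 6, 6, 8, 6, 1]
Step 2: Midrank |d_i| (ties get averaged ranks).
ranks: |8|->5.5, |6|->3, |6|->3, |8|->5.5, |6|->3, |1|->1
Step 3: Attach original signs; sum ranks with positive sign and with negative sign.
W+ = 5.5 + 3 + 3 = 11.5
W- = 3 + 5.5 + 1 = 9.5
(Check: W+ + W- = 21 should equal n(n+1)/2 = 21.)
Step 4: Test statistic W = min(W+, W-) = 9.5.
Step 5: Ties in |d|, so use the tie-corrected normal approximation.
        E[W] = n(n+1)/4 = 6*7/4 = 10.5.
        Tie groups: |d|=6 (t=3), |d|=8 (t=2); sum(t^3 - t) = 30.
        Var[W] = n(n+1)(2n+1)/24 - sum(t^3-t)/48 = 546/24 - 30/48 = 22.125.
        z = (W - E[W]) / sqrt(Var[W]) = (9.5 - 10.5) / 4.7037 = -0.2126.
        Two-sided p = 2*Phi(z) = 0.831641.
Step 6: alpha = 0.1. fail to reject H0.

W+ = 11.5, W- = 9.5, W = min = 9.5, p = 0.831641, fail to reject H0.


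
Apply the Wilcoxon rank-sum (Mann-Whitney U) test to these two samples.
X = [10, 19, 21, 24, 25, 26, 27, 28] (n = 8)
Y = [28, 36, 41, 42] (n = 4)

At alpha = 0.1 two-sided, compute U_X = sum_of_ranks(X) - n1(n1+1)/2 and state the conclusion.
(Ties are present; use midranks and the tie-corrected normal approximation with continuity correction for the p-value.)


Step 1: Combine and sort all 12 observations; assign midranks.
sorted (value, group): (10,X), (19,X), (21,X), (24,X), (25,X), (26,X), (27,X), (28,X), (28,Y), (36,Y), (41,Y), (42,Y)
ranks: 10->1, 19->2, 21->3, 24->4, 25->5, 26->6, 27->7, 28->8.5, 28->8.5, 36->10, 41->11, 42->12
Step 2: Rank sum for X: R1 = 1 + 2 + 3 + 4 + 5 + 6 + 7 + 8.5 = 36.5.
Step 3: U_X = R1 - n1(n1+1)/2 = 36.5 - 8*9/2 = 36.5 - 36 = 0.5.
       U_Y = n1*n2 - U_X = 32 - 0.5 = 31.5.
Step 4: Ties are present, so use the tie-corrected normal approximation (with continuity correction) for the p-value.
Step 5: p-value = 0.010708; compare to alpha = 0.1. reject H0.

U_X = 0.5, p = 0.010708, reject H0 at alpha = 0.1.


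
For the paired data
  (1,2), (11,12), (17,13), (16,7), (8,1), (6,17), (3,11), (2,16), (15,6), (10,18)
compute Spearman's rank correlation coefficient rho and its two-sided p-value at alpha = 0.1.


Step 1: Rank x and y separately (midranks; no ties here).
rank(x): 1->1, 11->7, 17->10, 16->9, 8->5, 6->4, 3->3, 2->2, 15->8, 10->6
rank(y): 2->2, 12->6, 13->7, 7->4, 1->1, 17->9, 11->5, 16->8, 6->3, 18->10
Step 2: d_i = R_x(i) - R_y(i); compute d_i^2.
  (1-2)^2=1, (7-6)^2=1, (10-7)^2=9, (9-4)^2=25, (5-1)^2=16, (4-9)^2=25, (3-5)^2=4, (2-8)^2=36, (8-3)^2=25, (6-10)^2=16
sum(d^2) = 158.
Step 3: rho = 1 - 6*158 / (10*(10^2 - 1)) = 1 - 948/990 = 0.042424.
Step 4: Under H0, t = rho * sqrt((n-2)/(1-rho^2)) = 0.1201 ~ t(8).
Step 5: Two-sided p-value from the t-distribution with 8 df = 0.907364.
Step 6: alpha = 0.1. fail to reject H0.

rho = 0.0424, p = 0.907364, fail to reject H0 at alpha = 0.1.


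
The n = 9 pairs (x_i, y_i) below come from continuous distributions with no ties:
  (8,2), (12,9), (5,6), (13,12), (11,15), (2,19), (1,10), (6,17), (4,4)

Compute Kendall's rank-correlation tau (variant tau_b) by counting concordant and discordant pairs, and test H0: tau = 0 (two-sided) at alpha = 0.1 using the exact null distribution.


Step 1: Enumerate the 36 unordered pairs (i,j) with i<j and classify each by sign(x_j-x_i) * sign(y_j-y_i).
  (1,2):dx=+4,dy=+7->C; (1,3):dx=-3,dy=+4->D; (1,4):dx=+5,dy=+10->C; (1,5):dx=+3,dy=+13->C
  (1,6):dx=-6,dy=+17->D; (1,7):dx=-7,dy=+8->D; (1,8):dx=-2,dy=+15->D; (1,9):dx=-4,dy=+2->D
  (2,3):dx=-7,dy=-3->C; (2,4):dx=+1,dy=+3->C; (2,5):dx=-1,dy=+6->D; (2,6):dx=-10,dy=+10->D
  (2,7):dx=-11,dy=+1->D; (2,8):dx=-6,dy=+8->D; (2,9):dx=-8,dy=-5->C; (3,4):dx=+8,dy=+6->C
  (3,5):dx=+6,dy=+9->C; (3,6):dx=-3,dy=+13->D; (3,7):dx=-4,dy=+4->D; (3,8):dx=+1,dy=+11->C
  (3,9):dx=-1,dy=-2->C; (4,5):dx=-2,dy=+3->D; (4,6):dx=-11,dy=+7->D; (4,7):dx=-12,dy=-2->C
  (4,8):dx=-7,dy=+5->D; (4,9):dx=-9,dy=-8->C; (5,6):dx=-9,dy=+4->D; (5,7):dx=-10,dy=-5->C
  (5,8):dx=-5,dy=+2->D; (5,9):dx=-7,dy=-11->C; (6,7):dx=-1,dy=-9->C; (6,8):dx=+4,dy=-2->D
  (6,9):dx=+2,dy=-15->D; (7,8):dx=+5,dy=+7->C; (7,9):dx=+3,dy=-6->D; (8,9):dx=-2,dy=-13->C
Step 2: C = 17, D = 19, total pairs = 36.
Step 3: tau = (C - D)/(n(n-1)/2) = (17 - 19)/36 = -0.055556.
Step 4: Exact two-sided p-value (enumerate n! = 362880 permutations of y under H0): p = 0.919455.
Step 5: alpha = 0.1. fail to reject H0.

tau_b = -0.0556 (C=17, D=19), p = 0.919455, fail to reject H0.


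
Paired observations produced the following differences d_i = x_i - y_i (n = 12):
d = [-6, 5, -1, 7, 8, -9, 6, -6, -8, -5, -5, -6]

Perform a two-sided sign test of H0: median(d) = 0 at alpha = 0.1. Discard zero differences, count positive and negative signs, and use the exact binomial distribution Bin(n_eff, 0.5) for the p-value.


Step 1: Discard zero differences. Original n = 12; n_eff = number of nonzero differences = 12.
Nonzero differences (with sign): -6, +5, -1, +7, +8, -9, +6, -6, -8, -5, -5, -6
Step 2: Count signs: positive = 4, negative = 8.
Step 3: Under H0: P(positive) = 0.5, so the number of positives S ~ Bin(12, 0.5).
Step 4: Two-sided exact p-value = sum of Bin(12,0.5) probabilities at or below the observed probability = 0.387695.
Step 5: alpha = 0.1. fail to reject H0.

n_eff = 12, pos = 4, neg = 8, p = 0.387695, fail to reject H0.


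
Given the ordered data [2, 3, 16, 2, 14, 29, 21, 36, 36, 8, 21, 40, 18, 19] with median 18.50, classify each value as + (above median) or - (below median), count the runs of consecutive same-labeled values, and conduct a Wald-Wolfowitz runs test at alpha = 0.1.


Step 1: Compute median = 18.50; label A = above, B = below.
Labels in order: BBBBBAAAABAABA  (n_A = 7, n_B = 7)
Step 2: Count runs R = 6.
Step 3: Under H0 (random ordering), E[R] = 2*n_A*n_B/(n_A+n_B) + 1 = 2*7*7/14 + 1 = 8.0000.
        Var[R] = 2*n_A*n_B*(2*n_A*n_B - n_A - n_B) / ((n_A+n_B)^2 * (n_A+n_B-1)) = 8232/2548 = 3.2308.
        SD[R] = 1.7974.
Step 4: Continuity-corrected z = (R + 0.5 - E[R]) / SD[R] = (6 + 0.5 - 8.0000) / 1.7974 = -0.8345.
Step 5: Two-sided p-value via normal approximation = 2*(1 - Phi(|z|)) = 0.403986.
Step 6: alpha = 0.1. fail to reject H0.

R = 6, z = -0.8345, p = 0.403986, fail to reject H0.


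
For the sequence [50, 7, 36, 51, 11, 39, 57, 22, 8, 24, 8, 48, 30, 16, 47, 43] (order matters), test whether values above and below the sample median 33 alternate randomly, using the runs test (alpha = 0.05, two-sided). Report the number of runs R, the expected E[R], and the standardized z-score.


Step 1: Compute median = 33; label A = above, B = below.
Labels in order: ABAABAABBBBABBAA  (n_A = 8, n_B = 8)
Step 2: Count runs R = 9.
Step 3: Under H0 (random ordering), E[R] = 2*n_A*n_B/(n_A+n_B) + 1 = 2*8*8/16 + 1 = 9.0000.
        Var[R] = 2*n_A*n_B*(2*n_A*n_B - n_A - n_B) / ((n_A+n_B)^2 * (n_A+n_B-1)) = 14336/3840 = 3.7333.
        SD[R] = 1.9322.
Step 4: R = E[R], so z = 0 with no continuity correction.
Step 5: Two-sided p-value via normal approximation = 2*(1 - Phi(|z|)) = 1.000000.
Step 6: alpha = 0.05. fail to reject H0.

R = 9, z = 0.0000, p = 1.000000, fail to reject H0.


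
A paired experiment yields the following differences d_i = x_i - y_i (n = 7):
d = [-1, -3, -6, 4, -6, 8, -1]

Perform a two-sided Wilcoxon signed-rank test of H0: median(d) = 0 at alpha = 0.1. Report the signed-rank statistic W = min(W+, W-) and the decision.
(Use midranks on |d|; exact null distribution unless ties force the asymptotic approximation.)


Step 1: Drop any zero differences (none here) and take |d_i|.
|d| = [1, 3, 6, 4, 6, 8, 1]
Step 2: Midrank |d_i| (ties get averaged ranks).
ranks: |1|->1.5, |3|->3, |6|->5.5, |4|->4, |6|->5.5, |8|->7, |1|->1.5
Step 3: Attach original signs; sum ranks with positive sign and with negative sign.
W+ = 4 + 7 = 11
W- = 1.5 + 3 + 5.5 + 5.5 + 1.5 = 17
(Check: W+ + W- = 28 should equal n(n+1)/2 = 28.)
Step 4: Test statistic W = min(W+, W-) = 11.
Step 5: Ties in |d|, so use the tie-corrected normal approximation.
        E[W] = n(n+1)/4 = 7*8/4 = 14.
        Tie groups: |d|=1 (t=2), |d|=6 (t=2); sum(t^3 - t) = 12.
        Var[W] = n(n+1)(2n+1)/24 - sum(t^3-t)/48 = 840/24 - 12/48 = 34.75.
        z = (W - E[W]) / sqrt(Var[W]) = (11 - 14) / 5.8949 = -0.5089.
        Two-sided p = 2*Phi(z) = 0.610813.
Step 6: alpha = 0.1. fail to reject H0.

W+ = 11, W- = 17, W = min = 11, p = 0.610813, fail to reject H0.


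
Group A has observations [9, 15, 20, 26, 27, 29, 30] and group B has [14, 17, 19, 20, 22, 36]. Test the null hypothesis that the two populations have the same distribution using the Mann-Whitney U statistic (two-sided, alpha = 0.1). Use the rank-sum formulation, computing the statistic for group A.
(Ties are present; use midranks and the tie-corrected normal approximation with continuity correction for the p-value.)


Step 1: Combine and sort all 13 observations; assign midranks.
sorted (value, group): (9,X), (14,Y), (15,X), (17,Y), (19,Y), (20,X), (20,Y), (22,Y), (26,X), (27,X), (29,X), (30,X), (36,Y)
ranks: 9->1, 14->2, 15->3, 17->4, 19->5, 20->6.5, 20->6.5, 22->8, 26->9, 27->10, 29->11, 30->12, 36->13
Step 2: Rank sum for X: R1 = 1 + 3 + 6.5 + 9 + 10 + 11 + 12 = 52.5.
Step 3: U_X = R1 - n1(n1+1)/2 = 52.5 - 7*8/2 = 52.5 - 28 = 24.5.
       U_Y = n1*n2 - U_X = 42 - 24.5 = 17.5.
Step 4: Ties are present, so use the tie-corrected normal approximation (with continuity correction) for the p-value.
Step 5: p-value = 0.667806; compare to alpha = 0.1. fail to reject H0.

U_X = 24.5, p = 0.667806, fail to reject H0 at alpha = 0.1.


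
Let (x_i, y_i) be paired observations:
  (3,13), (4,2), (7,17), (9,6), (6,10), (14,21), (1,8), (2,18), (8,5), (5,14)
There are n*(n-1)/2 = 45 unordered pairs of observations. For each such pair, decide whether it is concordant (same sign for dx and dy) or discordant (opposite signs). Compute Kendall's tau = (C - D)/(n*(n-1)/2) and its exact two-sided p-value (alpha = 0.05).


Step 1: Enumerate the 45 unordered pairs (i,j) with i<j and classify each by sign(x_j-x_i) * sign(y_j-y_i).
  (1,2):dx=+1,dy=-11->D; (1,3):dx=+4,dy=+4->C; (1,4):dx=+6,dy=-7->D; (1,5):dx=+3,dy=-3->D
  (1,6):dx=+11,dy=+8->C; (1,7):dx=-2,dy=-5->C; (1,8):dx=-1,dy=+5->D; (1,9):dx=+5,dy=-8->D
  (1,10):dx=+2,dy=+1->C; (2,3):dx=+3,dy=+15->C; (2,4):dx=+5,dy=+4->C; (2,5):dx=+2,dy=+8->C
  (2,6):dx=+10,dy=+19->C; (2,7):dx=-3,dy=+6->D; (2,8):dx=-2,dy=+16->D; (2,9):dx=+4,dy=+3->C
  (2,10):dx=+1,dy=+12->C; (3,4):dx=+2,dy=-11->D; (3,5):dx=-1,dy=-7->C; (3,6):dx=+7,dy=+4->C
  (3,7):dx=-6,dy=-9->C; (3,8):dx=-5,dy=+1->D; (3,9):dx=+1,dy=-12->D; (3,10):dx=-2,dy=-3->C
  (4,5):dx=-3,dy=+4->D; (4,6):dx=+5,dy=+15->C; (4,7):dx=-8,dy=+2->D; (4,8):dx=-7,dy=+12->D
  (4,9):dx=-1,dy=-1->C; (4,10):dx=-4,dy=+8->D; (5,6):dx=+8,dy=+11->C; (5,7):dx=-5,dy=-2->C
  (5,8):dx=-4,dy=+8->D; (5,9):dx=+2,dy=-5->D; (5,10):dx=-1,dy=+4->D; (6,7):dx=-13,dy=-13->C
  (6,8):dx=-12,dy=-3->C; (6,9):dx=-6,dy=-16->C; (6,10):dx=-9,dy=-7->C; (7,8):dx=+1,dy=+10->C
  (7,9):dx=+7,dy=-3->D; (7,10):dx=+4,dy=+6->C; (8,9):dx=+6,dy=-13->D; (8,10):dx=+3,dy=-4->D
  (9,10):dx=-3,dy=+9->D
Step 2: C = 24, D = 21, total pairs = 45.
Step 3: tau = (C - D)/(n(n-1)/2) = (24 - 21)/45 = 0.066667.
Step 4: Exact two-sided p-value (enumerate n! = 3628800 permutations of y under H0): p = 0.861801.
Step 5: alpha = 0.05. fail to reject H0.

tau_b = 0.0667 (C=24, D=21), p = 0.861801, fail to reject H0.
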